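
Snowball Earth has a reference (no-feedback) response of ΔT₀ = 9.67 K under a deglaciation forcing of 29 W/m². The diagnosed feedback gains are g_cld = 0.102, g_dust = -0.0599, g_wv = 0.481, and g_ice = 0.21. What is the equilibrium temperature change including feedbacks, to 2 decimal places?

Total gain g = 0.102 − 0.0599 + 0.481 + 0.21 = 0.7331.
Amplification A = 1/(1 − 0.7331) = 3.747.
ΔT = 9.67 × 3.747 = 36.23 K.

36.23 K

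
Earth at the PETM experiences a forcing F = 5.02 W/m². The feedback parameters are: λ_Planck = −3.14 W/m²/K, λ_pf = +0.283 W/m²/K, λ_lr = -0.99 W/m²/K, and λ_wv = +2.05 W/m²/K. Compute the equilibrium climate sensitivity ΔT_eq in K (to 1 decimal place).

2.8 K

Net feedback parameter λ = (−3.14) + (+0.283) + (-0.99) + (+2.05) = -1.797 W/m²/K.
ΔT = −F/λ = −5.02/(-1.797) = 2.8 K.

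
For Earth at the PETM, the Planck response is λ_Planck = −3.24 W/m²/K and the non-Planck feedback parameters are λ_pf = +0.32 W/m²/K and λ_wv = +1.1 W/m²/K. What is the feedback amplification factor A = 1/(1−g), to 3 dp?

Convert to gains: g_pf = 0.32/3.24 = 0.09877; g_wv = 1.1/3.24 = 0.3395.
Total gain g = 0.43827.
A = 1/(1 − 0.43827) = 1.780.

1.780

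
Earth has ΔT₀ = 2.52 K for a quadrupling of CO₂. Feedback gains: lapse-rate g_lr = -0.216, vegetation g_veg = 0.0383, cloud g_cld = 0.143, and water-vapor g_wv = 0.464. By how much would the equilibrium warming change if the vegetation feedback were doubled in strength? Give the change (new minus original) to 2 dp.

Original: g = 0.4293, ΔT = 2.52/(1−0.4293) = 4.4156 K.
With doubled vegetation: g' = 0.4676, ΔT' = 2.52/(1−0.4676) = 4.7333 K.
Change = 4.7333 − 4.4156 = 0.32 K.

0.32 K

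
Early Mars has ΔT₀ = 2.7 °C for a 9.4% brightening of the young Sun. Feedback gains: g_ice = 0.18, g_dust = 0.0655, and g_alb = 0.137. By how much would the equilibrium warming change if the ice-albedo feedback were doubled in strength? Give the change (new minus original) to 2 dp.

1.80 °C

Original: g = 0.3825, ΔT = 2.7/(1−0.3825) = 4.3725 °C.
With doubled ice-albedo: g' = 0.5625, ΔT' = 2.7/(1−0.5625) = 6.1714 °C.
Change = 6.1714 − 4.3725 = 1.80 °C.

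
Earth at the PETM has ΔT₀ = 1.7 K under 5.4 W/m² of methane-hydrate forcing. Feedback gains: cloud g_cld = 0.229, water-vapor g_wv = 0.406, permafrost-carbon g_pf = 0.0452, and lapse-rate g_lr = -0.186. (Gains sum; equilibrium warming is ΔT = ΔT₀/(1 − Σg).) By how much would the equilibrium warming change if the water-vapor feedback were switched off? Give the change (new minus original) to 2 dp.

-1.50 K

Original: g = 0.4942, ΔT = 1.7/(1−0.4942) = 3.3610 K.
Without water-vapor: g' = 0.0882, ΔT' = 1.7/(1−0.0882) = 1.8644 K.
Change = 1.8644 − 3.3610 = -1.50 K.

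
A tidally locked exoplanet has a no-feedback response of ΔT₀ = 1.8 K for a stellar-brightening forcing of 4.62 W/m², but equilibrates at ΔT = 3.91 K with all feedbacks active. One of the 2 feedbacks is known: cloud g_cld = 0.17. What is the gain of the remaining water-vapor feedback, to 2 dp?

Amplification A = ΔT/ΔT₀ = 3.91/1.8 = 2.172.
Total gain g = 1 − 1/A = 1 − 1/2.172 = 0.5396.
The known gain is 0.17.
g_wv = 0.5396 − 0.17 = 0.37.

0.37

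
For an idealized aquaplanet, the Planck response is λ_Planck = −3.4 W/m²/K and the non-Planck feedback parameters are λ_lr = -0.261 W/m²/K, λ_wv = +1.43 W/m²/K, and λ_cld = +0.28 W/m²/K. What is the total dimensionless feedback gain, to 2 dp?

Convert to gains: g_lr = -0.261/3.4 = -0.07676; g_wv = 1.43/3.4 = 0.4206; g_cld = 0.28/3.4 = 0.08235.
Total gain g = 0.42619.

0.43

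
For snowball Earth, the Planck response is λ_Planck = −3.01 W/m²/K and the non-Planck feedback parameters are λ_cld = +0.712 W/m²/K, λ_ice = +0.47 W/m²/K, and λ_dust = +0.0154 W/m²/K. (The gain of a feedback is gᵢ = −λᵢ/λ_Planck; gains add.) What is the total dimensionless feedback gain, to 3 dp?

Convert to gains: g_cld = 0.712/3.01 = 0.2365; g_ice = 0.47/3.01 = 0.1561; g_dust = 0.0154/3.01 = 0.005116.
Total gain g = 0.397716.

0.398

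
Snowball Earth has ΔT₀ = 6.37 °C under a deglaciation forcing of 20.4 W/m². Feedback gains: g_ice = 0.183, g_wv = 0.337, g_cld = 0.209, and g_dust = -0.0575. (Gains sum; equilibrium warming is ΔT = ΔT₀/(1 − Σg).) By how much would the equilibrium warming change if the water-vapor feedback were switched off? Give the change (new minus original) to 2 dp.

-9.82 °C

Original: g = 0.6715, ΔT = 6.37/(1−0.6715) = 19.3912 °C.
Without water-vapor: g' = 0.3345, ΔT' = 6.37/(1−0.3345) = 9.5718 °C.
Change = 9.5718 − 19.3912 = -9.82 °C.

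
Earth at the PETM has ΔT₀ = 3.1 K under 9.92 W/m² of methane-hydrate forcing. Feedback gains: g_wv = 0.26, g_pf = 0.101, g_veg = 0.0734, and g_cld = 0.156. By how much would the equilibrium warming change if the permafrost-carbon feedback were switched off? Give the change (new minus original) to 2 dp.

-1.50 K

Original: g = 0.5904, ΔT = 3.1/(1−0.5904) = 7.5684 K.
Without permafrost-carbon: g' = 0.4894, ΔT' = 3.1/(1−0.4894) = 6.0713 K.
Change = 6.0713 − 7.5684 = -1.50 K.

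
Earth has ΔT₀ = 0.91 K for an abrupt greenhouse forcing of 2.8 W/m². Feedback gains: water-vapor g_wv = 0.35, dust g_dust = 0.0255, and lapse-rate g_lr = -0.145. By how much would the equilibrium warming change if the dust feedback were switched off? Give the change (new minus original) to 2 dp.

-0.04 K

Original: g = 0.2305, ΔT = 0.91/(1−0.2305) = 1.1826 K.
Without dust: g' = 0.205, ΔT' = 0.91/(1−0.205) = 1.1447 K.
Change = 1.1447 − 1.1826 = -0.04 K.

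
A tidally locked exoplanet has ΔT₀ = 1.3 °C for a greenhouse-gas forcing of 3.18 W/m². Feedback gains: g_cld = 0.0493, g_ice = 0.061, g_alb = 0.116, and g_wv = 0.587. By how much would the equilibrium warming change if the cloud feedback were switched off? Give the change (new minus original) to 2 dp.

-1.45 °C

Original: g = 0.8133, ΔT = 1.3/(1−0.8133) = 6.9630 °C.
Without cloud: g' = 0.764, ΔT' = 1.3/(1−0.764) = 5.5085 °C.
Change = 5.5085 − 6.9630 = -1.45 °C.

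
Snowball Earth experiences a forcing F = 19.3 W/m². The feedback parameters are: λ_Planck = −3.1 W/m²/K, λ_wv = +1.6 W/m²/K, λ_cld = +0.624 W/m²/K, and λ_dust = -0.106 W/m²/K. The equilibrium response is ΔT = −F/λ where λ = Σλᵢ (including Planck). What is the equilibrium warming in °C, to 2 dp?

Net feedback parameter λ = (−3.1) + (+1.6) + (+0.624) + (-0.106) = -0.982 W/m²/K.
ΔT = −F/λ = −19.3/(-0.982) = 19.65 °C.

19.65 °C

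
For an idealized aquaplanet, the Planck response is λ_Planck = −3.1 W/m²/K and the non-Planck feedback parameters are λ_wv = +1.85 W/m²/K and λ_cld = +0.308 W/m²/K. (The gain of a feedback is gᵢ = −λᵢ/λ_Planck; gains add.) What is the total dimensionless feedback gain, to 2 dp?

0.70

Convert to gains: g_wv = 1.85/3.1 = 0.5968; g_cld = 0.308/3.1 = 0.09935.
Total gain g = 0.69615.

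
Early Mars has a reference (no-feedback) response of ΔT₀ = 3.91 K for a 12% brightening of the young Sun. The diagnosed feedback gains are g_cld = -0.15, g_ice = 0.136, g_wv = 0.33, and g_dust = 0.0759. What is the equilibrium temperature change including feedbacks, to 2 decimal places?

Total gain g = -0.15 + 0.136 + 0.33 + 0.0759 = 0.3919.
Amplification A = 1/(1 − 0.3919) = 1.644.
ΔT = 3.91 × 1.644 = 6.43 K.

6.43 K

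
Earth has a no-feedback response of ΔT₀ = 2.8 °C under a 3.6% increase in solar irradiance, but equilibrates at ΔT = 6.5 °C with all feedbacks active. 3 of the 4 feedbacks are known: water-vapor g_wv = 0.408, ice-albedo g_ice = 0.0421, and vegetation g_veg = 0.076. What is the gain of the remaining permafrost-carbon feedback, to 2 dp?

0.04

Amplification A = ΔT/ΔT₀ = 6.5/2.8 = 2.321.
Total gain g = 1 − 1/A = 1 − 1/2.321 = 0.5692.
Known gains sum to 0.408 + 0.0421 + 0.076 = 0.5261.
g_pf = 0.5692 − 0.5261 = 0.04.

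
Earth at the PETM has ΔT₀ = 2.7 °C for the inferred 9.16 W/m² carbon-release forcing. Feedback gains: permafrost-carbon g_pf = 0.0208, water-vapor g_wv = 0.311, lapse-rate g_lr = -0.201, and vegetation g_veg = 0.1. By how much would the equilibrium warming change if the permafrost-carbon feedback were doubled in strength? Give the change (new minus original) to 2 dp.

Original: g = 0.2308, ΔT = 2.7/(1−0.2308) = 3.5101 °C.
With doubled permafrost-carbon: g' = 0.2516, ΔT' = 2.7/(1−0.2516) = 3.6077 °C.
Change = 3.6077 − 3.5101 = 0.10 °C.

0.10 °C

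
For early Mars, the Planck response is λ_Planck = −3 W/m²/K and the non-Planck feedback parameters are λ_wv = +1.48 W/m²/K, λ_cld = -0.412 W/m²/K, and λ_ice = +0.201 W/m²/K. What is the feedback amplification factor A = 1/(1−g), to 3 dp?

1.733

Convert to gains: g_wv = 1.48/3 = 0.4933; g_cld = -0.412/3 = -0.1373; g_ice = 0.201/3 = 0.067.
Total gain g = 0.423.
A = 1/(1 − 0.423) = 1.733.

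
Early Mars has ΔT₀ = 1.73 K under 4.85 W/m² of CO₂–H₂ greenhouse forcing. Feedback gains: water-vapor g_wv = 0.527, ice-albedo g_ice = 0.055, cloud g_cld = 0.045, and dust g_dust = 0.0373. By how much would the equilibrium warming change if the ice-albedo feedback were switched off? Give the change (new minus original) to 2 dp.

Original: g = 0.6643, ΔT = 1.73/(1−0.6643) = 5.1534 K.
Without ice-albedo: g' = 0.6093, ΔT' = 1.73/(1−0.6093) = 4.4279 K.
Change = 4.4279 − 5.1534 = -0.73 K.

-0.73 K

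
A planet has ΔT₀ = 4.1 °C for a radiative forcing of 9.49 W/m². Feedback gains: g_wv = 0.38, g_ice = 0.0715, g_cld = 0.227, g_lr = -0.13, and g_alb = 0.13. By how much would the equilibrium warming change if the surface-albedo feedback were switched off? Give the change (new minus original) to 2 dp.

Original: g = 0.6785, ΔT = 4.1/(1−0.6785) = 12.7527 °C.
Without surface-albedo: g' = 0.5485, ΔT' = 4.1/(1−0.5485) = 9.0808 °C.
Change = 9.0808 − 12.7527 = -3.67 °C.

-3.67 °C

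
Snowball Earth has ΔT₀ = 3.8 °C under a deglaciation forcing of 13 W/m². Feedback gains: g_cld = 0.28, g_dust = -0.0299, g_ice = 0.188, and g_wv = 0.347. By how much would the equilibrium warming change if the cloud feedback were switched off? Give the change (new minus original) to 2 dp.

-10.00 °C

Original: g = 0.7851, ΔT = 3.8/(1−0.7851) = 17.6826 °C.
Without cloud: g' = 0.5051, ΔT' = 3.8/(1−0.5051) = 7.6783 °C.
Change = 7.6783 − 17.6826 = -10.00 °C.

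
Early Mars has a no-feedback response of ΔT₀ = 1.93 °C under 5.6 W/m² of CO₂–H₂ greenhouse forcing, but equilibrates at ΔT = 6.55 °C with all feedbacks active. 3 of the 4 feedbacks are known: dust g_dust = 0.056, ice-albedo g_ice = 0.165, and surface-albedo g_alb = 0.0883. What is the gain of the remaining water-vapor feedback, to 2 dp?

Amplification A = ΔT/ΔT₀ = 6.55/1.93 = 3.394.
Total gain g = 1 − 1/A = 1 − 1/3.394 = 0.7054.
Known gains sum to 0.056 + 0.165 + 0.0883 = 0.3093.
g_wv = 0.7054 − 0.3093 = 0.40.

0.40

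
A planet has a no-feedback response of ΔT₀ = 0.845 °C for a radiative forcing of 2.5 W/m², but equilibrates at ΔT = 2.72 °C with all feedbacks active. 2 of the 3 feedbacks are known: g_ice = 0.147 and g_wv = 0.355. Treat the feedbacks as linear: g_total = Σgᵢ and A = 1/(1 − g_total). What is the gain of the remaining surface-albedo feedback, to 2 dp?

0.19

Amplification A = ΔT/ΔT₀ = 2.72/0.845 = 3.219.
Total gain g = 1 − 1/A = 1 − 1/3.219 = 0.6893.
Known gains sum to 0.147 + 0.355 = 0.502.
g_alb = 0.6893 − 0.502 = 0.19.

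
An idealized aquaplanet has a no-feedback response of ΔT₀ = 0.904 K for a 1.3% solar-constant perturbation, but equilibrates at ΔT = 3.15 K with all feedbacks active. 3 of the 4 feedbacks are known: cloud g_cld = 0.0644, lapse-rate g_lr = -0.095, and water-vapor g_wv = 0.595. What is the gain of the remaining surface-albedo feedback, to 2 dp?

0.15

Amplification A = ΔT/ΔT₀ = 3.15/0.904 = 3.485.
Total gain g = 1 − 1/A = 1 − 1/3.485 = 0.7131.
Known gains sum to 0.0644 − 0.095 + 0.595 = 0.5644.
g_alb = 0.7131 − 0.5644 = 0.15.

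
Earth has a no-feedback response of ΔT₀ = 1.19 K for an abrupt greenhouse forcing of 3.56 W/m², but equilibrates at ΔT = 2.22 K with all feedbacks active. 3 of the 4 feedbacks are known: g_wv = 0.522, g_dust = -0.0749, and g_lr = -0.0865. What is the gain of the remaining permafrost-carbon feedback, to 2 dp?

0.10

Amplification A = ΔT/ΔT₀ = 2.22/1.19 = 1.866.
Total gain g = 1 − 1/A = 1 − 1/1.866 = 0.4641.
Known gains sum to 0.522 − 0.0749 − 0.0865 = 0.3606.
g_pf = 0.4641 − 0.3606 = 0.10.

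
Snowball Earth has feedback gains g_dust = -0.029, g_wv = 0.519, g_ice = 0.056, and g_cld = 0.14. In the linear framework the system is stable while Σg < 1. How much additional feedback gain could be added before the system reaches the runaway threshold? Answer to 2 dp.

0.31

Current total gain = -0.029 + 0.519 + 0.056 + 0.14 = 0.686.
Margin to runaway = 1 − 0.686 = 0.31.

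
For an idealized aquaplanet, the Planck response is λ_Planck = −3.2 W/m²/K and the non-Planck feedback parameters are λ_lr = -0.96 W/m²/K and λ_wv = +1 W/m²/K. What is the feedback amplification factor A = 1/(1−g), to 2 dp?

Convert to gains: g_lr = -0.96/3.2 = -0.3; g_wv = 1/3.2 = 0.3125.
Total gain g = 0.0125.
A = 1/(1 − 0.0125) = 1.01.

1.01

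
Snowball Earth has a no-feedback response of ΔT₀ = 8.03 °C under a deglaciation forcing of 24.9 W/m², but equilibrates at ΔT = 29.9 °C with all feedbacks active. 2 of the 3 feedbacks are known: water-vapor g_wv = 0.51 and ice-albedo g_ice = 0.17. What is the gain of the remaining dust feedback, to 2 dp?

Amplification A = ΔT/ΔT₀ = 29.9/8.03 = 3.724.
Total gain g = 1 − 1/A = 1 − 1/3.724 = 0.7315.
Known gains sum to 0.51 + 0.17 = 0.68.
g_dust = 0.7315 − 0.68 = 0.05.

0.05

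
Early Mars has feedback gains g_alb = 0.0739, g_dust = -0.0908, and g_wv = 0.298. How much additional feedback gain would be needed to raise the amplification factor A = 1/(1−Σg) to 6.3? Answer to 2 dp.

Current total gain = 0.2811.
Target gain for A = 6.3: g* = 1 − 1/6.3 = 0.8413.
Additional gain needed = 0.8413 − 0.2811 = 0.56.

0.56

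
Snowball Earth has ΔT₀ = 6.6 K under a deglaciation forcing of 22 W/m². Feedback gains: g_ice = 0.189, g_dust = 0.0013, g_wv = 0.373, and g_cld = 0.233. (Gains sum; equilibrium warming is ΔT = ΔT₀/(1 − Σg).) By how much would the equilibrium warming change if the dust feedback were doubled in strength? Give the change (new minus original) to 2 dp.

0.21 K

Original: g = 0.7963, ΔT = 6.6/(1−0.7963) = 32.4006 K.
With doubled dust: g' = 0.7976, ΔT' = 6.6/(1−0.7976) = 32.6087 K.
Change = 32.6087 − 32.4006 = 0.21 K.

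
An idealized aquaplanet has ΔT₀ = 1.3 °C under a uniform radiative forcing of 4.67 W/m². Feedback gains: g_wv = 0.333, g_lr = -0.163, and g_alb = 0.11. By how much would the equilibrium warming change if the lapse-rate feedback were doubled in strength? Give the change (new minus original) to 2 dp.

Original: g = 0.28, ΔT = 1.3/(1−0.28) = 1.8056 °C.
With doubled lapse-rate: g' = 0.117, ΔT' = 1.3/(1−0.117) = 1.4723 °C.
Change = 1.4723 − 1.8056 = -0.33 °C.

-0.33 °C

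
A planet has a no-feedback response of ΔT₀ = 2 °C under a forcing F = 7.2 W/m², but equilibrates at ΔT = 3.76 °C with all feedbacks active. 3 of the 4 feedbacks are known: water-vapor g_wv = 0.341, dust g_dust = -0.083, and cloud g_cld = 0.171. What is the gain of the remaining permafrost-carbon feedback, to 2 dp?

Amplification A = ΔT/ΔT₀ = 3.76/2 = 1.88.
Total gain g = 1 − 1/A = 1 − 1/1.88 = 0.4681.
Known gains sum to 0.341 − 0.083 + 0.171 = 0.429.
g_pf = 0.4681 − 0.429 = 0.04.

0.04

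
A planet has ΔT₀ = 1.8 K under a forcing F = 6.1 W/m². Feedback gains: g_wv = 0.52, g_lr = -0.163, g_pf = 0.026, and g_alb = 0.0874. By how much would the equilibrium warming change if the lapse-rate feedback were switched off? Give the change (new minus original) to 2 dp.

Original: g = 0.4704, ΔT = 1.8/(1−0.4704) = 3.3988 K.
Without lapse-rate: g' = 0.6334, ΔT' = 1.8/(1−0.6334) = 4.9100 K.
Change = 4.9100 − 3.3988 = 1.51 K.

1.51 K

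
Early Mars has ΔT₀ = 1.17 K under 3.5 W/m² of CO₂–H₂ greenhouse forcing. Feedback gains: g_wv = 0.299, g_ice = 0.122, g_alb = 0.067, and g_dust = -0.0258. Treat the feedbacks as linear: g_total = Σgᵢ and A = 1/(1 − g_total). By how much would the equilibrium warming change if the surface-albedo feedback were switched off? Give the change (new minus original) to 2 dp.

-0.24 K

Original: g = 0.4622, ΔT = 1.17/(1−0.4622) = 2.1755 K.
Without surface-albedo: g' = 0.3952, ΔT' = 1.17/(1−0.3952) = 1.9345 K.
Change = 1.9345 − 2.1755 = -0.24 K.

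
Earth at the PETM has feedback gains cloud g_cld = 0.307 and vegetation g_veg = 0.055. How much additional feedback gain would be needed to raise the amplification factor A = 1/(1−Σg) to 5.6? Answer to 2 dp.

0.46

Current total gain = 0.362.
Target gain for A = 5.6: g* = 1 − 1/5.6 = 0.8214.
Additional gain needed = 0.8214 − 0.362 = 0.46.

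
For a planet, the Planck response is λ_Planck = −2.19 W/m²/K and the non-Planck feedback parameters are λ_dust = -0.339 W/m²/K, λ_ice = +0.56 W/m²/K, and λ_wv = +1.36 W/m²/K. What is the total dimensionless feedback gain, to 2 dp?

Convert to gains: g_dust = -0.339/2.19 = -0.1548; g_ice = 0.56/2.19 = 0.2557; g_wv = 1.36/2.19 = 0.621.
Total gain g = 0.7219.

0.72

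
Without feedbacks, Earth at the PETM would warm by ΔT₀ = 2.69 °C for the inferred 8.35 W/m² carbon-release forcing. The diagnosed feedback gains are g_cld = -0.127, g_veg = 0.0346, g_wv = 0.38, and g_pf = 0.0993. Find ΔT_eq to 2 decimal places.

4.39 °C

Total gain g = -0.127 + 0.0346 + 0.38 + 0.0993 = 0.3869.
Amplification A = 1/(1 − 0.3869) = 1.631.
ΔT = 2.69 × 1.631 = 4.39 °C.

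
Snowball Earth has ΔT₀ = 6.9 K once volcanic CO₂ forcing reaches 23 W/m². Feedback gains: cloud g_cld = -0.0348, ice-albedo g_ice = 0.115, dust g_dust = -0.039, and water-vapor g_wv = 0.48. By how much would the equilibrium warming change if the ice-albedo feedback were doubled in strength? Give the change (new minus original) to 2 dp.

4.56 K

Original: g = 0.5212, ΔT = 6.9/(1−0.5212) = 14.4110 K.
With doubled ice-albedo: g' = 0.6362, ΔT' = 6.9/(1−0.6362) = 18.9665 K.
Change = 18.9665 − 14.4110 = 4.56 K.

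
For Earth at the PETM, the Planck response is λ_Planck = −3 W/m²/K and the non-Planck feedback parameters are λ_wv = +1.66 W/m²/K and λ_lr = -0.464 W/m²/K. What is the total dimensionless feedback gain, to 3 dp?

Convert to gains: g_wv = 1.66/3 = 0.5533; g_lr = -0.464/3 = -0.1547.
Total gain g = 0.3986.

0.399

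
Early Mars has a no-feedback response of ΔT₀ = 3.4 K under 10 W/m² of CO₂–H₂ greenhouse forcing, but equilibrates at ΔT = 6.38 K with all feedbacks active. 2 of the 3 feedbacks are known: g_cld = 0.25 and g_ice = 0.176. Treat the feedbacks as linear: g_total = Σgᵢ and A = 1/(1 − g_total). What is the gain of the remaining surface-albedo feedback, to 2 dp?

0.04

Amplification A = ΔT/ΔT₀ = 6.38/3.4 = 1.876.
Total gain g = 1 − 1/A = 1 − 1/1.876 = 0.467.
Known gains sum to 0.25 + 0.176 = 0.426.
g_alb = 0.467 − 0.426 = 0.04.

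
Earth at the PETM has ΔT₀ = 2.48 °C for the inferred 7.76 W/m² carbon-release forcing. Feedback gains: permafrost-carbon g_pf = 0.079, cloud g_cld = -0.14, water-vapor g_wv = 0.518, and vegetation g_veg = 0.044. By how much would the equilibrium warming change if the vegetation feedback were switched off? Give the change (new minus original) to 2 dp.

Original: g = 0.501, ΔT = 2.48/(1−0.501) = 4.9699 °C.
Without vegetation: g' = 0.457, ΔT' = 2.48/(1−0.457) = 4.5672 °C.
Change = 4.5672 − 4.9699 = -0.40 °C.

-0.40 °C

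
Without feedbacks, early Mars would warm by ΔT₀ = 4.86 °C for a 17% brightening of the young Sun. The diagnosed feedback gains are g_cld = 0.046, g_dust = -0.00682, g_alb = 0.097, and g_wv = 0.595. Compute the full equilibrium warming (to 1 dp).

18.1 °C

Total gain g = 0.046 − 0.00682 + 0.097 + 0.595 = 0.73118.
Amplification A = 1/(1 − 0.73118) = 3.72.
ΔT = 4.86 × 3.72 = 18.1 °C.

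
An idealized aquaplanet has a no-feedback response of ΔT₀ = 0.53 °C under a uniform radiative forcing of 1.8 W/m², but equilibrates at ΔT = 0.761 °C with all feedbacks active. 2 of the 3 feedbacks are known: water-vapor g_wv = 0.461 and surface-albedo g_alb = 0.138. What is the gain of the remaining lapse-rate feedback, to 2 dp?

-0.30

Amplification A = ΔT/ΔT₀ = 0.761/0.53 = 1.436.
Total gain g = 1 − 1/A = 1 − 1/1.436 = 0.3036.
Known gains sum to 0.461 + 0.138 = 0.599.
g_lr = 0.3036 − 0.599 = -0.30.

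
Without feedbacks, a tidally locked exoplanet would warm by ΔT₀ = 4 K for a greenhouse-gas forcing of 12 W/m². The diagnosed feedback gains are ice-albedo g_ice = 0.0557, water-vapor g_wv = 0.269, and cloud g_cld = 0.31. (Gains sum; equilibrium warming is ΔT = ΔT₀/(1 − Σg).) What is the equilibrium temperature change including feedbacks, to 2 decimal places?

10.95 K

Total gain g = 0.0557 + 0.269 + 0.31 = 0.6347.
Amplification A = 1/(1 − 0.6347) = 2.737.
ΔT = 4 × 2.737 = 10.95 K.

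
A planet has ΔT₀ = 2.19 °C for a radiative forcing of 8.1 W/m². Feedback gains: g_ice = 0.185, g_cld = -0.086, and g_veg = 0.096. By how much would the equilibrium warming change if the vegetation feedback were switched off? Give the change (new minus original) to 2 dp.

Original: g = 0.195, ΔT = 2.19/(1−0.195) = 2.7205 °C.
Without vegetation: g' = 0.099, ΔT' = 2.19/(1−0.099) = 2.4306 °C.
Change = 2.4306 − 2.7205 = -0.29 °C.

-0.29 °C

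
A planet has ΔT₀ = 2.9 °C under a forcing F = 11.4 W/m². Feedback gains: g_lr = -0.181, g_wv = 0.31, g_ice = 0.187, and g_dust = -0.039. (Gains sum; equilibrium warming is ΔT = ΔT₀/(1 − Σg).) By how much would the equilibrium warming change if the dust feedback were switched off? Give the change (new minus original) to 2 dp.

0.23 °C

Original: g = 0.277, ΔT = 2.9/(1−0.277) = 4.0111 °C.
Without dust: g' = 0.316, ΔT' = 2.9/(1−0.316) = 4.2398 °C.
Change = 4.2398 − 4.0111 = 0.23 °C.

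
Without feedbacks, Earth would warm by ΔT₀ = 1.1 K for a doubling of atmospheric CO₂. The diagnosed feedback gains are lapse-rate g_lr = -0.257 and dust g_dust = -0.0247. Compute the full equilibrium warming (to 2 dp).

0.86 K

Total gain g = -0.257 − 0.0247 = -0.2817.
Amplification A = 1/(1 + 0.2817) = 0.7802.
ΔT = 1.1 × 0.7802 = 0.86 K.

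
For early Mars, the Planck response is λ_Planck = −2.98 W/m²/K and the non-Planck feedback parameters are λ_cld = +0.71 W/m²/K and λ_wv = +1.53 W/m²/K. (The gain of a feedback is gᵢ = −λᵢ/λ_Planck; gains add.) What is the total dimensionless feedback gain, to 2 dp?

0.75

Convert to gains: g_cld = 0.71/2.98 = 0.2383; g_wv = 1.53/2.98 = 0.5134.
Total gain g = 0.7517.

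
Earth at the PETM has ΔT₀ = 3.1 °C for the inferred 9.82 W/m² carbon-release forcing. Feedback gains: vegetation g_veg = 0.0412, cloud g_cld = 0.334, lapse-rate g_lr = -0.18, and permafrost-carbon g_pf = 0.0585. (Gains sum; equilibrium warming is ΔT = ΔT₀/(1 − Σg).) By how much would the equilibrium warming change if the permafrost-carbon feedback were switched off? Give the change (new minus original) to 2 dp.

-0.30 °C

Original: g = 0.2537, ΔT = 3.1/(1−0.2537) = 4.1538 °C.
Without permafrost-carbon: g' = 0.1952, ΔT' = 3.1/(1−0.1952) = 3.8519 °C.
Change = 3.8519 − 4.1538 = -0.30 °C.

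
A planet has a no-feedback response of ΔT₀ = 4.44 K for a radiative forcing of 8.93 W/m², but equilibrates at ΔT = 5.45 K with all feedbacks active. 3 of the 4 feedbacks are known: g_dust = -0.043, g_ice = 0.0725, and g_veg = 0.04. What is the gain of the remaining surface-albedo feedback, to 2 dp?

0.12

Amplification A = ΔT/ΔT₀ = 5.45/4.44 = 1.227.
Total gain g = 1 − 1/A = 1 − 1/1.227 = 0.185.
Known gains sum to -0.043 + 0.0725 + 0.04 = 0.0695.
g_alb = 0.185 − 0.0695 = 0.12.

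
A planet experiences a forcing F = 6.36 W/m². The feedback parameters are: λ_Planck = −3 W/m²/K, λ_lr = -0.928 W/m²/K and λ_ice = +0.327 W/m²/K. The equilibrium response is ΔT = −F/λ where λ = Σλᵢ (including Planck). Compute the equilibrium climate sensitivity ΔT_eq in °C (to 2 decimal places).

Net feedback parameter λ = (−3) + (-0.928) + (+0.327) = -3.601 W/m²/K.
ΔT = −F/λ = −6.36/(-3.601) = 1.77 °C.

1.77 °C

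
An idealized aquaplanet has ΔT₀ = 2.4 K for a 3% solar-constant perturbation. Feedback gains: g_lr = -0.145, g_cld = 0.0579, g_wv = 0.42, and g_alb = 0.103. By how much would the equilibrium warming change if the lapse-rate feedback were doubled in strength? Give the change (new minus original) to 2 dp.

Original: g = 0.4359, ΔT = 2.4/(1−0.4359) = 4.2546 K.
With doubled lapse-rate: g' = 0.2909, ΔT' = 2.4/(1−0.2909) = 3.3846 K.
Change = 3.3846 − 4.2546 = -0.87 K.

-0.87 K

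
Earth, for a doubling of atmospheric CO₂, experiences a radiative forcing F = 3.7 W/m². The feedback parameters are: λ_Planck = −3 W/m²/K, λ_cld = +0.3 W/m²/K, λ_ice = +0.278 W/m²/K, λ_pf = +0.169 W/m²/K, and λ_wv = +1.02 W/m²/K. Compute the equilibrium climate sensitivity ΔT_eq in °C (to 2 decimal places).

3.00 °C

Net feedback parameter λ = (−3) + (+0.3) + (+0.278) + (+0.169) + (+1.02) = -1.233 W/m²/K.
ΔT = −F/λ = −3.7/(-1.233) = 3.00 °C.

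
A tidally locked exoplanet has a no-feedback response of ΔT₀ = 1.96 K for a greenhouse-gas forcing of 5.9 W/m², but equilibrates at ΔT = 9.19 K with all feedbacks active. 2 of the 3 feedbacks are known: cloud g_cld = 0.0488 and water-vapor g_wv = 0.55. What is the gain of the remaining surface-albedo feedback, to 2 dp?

Amplification A = ΔT/ΔT₀ = 9.19/1.96 = 4.689.
Total gain g = 1 − 1/A = 1 − 1/4.689 = 0.7867.
Known gains sum to 0.0488 + 0.55 = 0.5988.
g_alb = 0.7867 − 0.5988 = 0.19.

0.19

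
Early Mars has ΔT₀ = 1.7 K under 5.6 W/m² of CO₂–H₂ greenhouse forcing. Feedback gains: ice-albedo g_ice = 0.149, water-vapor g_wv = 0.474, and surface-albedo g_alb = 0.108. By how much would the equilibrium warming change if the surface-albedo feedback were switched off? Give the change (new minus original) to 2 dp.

Original: g = 0.731, ΔT = 1.7/(1−0.731) = 6.3197 K.
Without surface-albedo: g' = 0.623, ΔT' = 1.7/(1−0.623) = 4.5093 K.
Change = 4.5093 − 6.3197 = -1.81 K.

-1.81 K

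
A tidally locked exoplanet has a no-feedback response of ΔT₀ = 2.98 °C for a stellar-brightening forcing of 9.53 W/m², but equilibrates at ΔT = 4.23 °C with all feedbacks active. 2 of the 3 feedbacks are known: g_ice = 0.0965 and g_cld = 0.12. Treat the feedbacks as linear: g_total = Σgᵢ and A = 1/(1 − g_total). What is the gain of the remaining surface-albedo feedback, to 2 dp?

0.08

Amplification A = ΔT/ΔT₀ = 4.23/2.98 = 1.419.
Total gain g = 1 − 1/A = 1 − 1/1.419 = 0.2953.
Known gains sum to 0.0965 + 0.12 = 0.2165.
g_alb = 0.2953 − 0.2165 = 0.08.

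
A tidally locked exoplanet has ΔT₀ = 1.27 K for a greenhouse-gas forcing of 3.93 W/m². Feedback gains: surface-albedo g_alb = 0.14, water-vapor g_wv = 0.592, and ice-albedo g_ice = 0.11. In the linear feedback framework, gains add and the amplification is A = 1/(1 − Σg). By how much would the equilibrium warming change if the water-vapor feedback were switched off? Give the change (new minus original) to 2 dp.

Original: g = 0.842, ΔT = 1.27/(1−0.842) = 8.0380 K.
Without water-vapor: g' = 0.25, ΔT' = 1.27/(1−0.25) = 1.6933 K.
Change = 1.6933 − 8.0380 = -6.34 K.

-6.34 K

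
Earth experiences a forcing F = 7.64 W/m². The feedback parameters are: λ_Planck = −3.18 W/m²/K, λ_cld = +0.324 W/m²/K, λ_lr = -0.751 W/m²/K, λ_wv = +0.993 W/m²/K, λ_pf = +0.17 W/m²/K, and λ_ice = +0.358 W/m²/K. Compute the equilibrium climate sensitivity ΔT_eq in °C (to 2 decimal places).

3.66 °C

Net feedback parameter λ = (−3.18) + (+0.324) + (-0.751) + (+0.993) + (+0.17) + (+0.358) = -2.086 W/m²/K.
ΔT = −F/λ = −7.64/(-2.086) = 3.66 °C.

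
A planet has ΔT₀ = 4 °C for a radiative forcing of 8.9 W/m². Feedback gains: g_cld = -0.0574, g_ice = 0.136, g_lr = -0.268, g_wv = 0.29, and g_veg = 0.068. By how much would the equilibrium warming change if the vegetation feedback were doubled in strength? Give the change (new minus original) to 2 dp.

0.43 °C

Original: g = 0.1686, ΔT = 4/(1−0.1686) = 4.8112 °C.
With doubled vegetation: g' = 0.2366, ΔT' = 4/(1−0.2366) = 5.2397 °C.
Change = 5.2397 − 4.8112 = 0.43 °C.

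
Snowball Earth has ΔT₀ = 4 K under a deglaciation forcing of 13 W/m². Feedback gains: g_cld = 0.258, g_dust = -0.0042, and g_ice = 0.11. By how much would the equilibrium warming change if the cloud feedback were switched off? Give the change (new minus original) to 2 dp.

-1.81 K

Original: g = 0.3638, ΔT = 4/(1−0.3638) = 6.2873 K.
Without cloud: g' = 0.1058, ΔT' = 4/(1−0.1058) = 4.4733 K.
Change = 4.4733 − 6.2873 = -1.81 K.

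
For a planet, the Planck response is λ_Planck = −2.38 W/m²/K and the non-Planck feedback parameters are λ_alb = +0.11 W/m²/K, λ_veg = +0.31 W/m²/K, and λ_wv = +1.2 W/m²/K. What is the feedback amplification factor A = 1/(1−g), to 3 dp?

Convert to gains: g_alb = 0.11/2.38 = 0.04622; g_veg = 0.31/2.38 = 0.1303; g_wv = 1.2/2.38 = 0.5042.
Total gain g = 0.68072.
A = 1/(1 − 0.68072) = 3.132.

3.132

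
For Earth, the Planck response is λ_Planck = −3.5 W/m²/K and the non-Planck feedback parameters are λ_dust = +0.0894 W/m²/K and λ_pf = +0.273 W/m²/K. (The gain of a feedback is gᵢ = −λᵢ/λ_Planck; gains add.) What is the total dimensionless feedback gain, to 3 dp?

Convert to gains: g_dust = 0.0894/3.5 = 0.02554; g_pf = 0.273/3.5 = 0.078.
Total gain g = 0.10354.

0.104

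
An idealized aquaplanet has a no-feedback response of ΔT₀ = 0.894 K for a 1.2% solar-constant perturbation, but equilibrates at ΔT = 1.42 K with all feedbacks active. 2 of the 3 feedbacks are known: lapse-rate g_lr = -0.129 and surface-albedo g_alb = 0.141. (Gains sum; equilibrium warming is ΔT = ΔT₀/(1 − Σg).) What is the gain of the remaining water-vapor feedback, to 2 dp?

Amplification A = ΔT/ΔT₀ = 1.42/0.894 = 1.588.
Total gain g = 1 − 1/A = 1 − 1/1.588 = 0.3703.
Known gains sum to -0.129 + 0.141 = 0.012.
g_wv = 0.3703 − 0.012 = 0.36.

0.36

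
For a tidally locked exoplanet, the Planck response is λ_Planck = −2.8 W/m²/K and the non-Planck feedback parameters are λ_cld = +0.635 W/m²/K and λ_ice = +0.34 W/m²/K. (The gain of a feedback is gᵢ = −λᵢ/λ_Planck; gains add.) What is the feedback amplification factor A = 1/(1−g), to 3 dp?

Convert to gains: g_cld = 0.635/2.8 = 0.2268; g_ice = 0.34/2.8 = 0.1214.
Total gain g = 0.3482.
A = 1/(1 − 0.3482) = 1.534.

1.534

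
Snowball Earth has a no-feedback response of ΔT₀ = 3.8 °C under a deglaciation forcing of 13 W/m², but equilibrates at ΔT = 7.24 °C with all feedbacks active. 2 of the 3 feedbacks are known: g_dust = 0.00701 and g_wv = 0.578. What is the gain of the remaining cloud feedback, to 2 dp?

-0.11

Amplification A = ΔT/ΔT₀ = 7.24/3.8 = 1.905.
Total gain g = 1 − 1/A = 1 − 1/1.905 = 0.4751.
Known gains sum to 0.00701 + 0.578 = 0.58501.
g_cld = 0.4751 − 0.58501 = -0.11.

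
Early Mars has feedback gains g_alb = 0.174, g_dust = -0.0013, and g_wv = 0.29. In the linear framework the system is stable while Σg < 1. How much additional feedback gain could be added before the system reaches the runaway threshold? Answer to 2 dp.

Current total gain = 0.174 − 0.0013 + 0.29 = 0.4627.
Margin to runaway = 1 − 0.4627 = 0.54.

0.54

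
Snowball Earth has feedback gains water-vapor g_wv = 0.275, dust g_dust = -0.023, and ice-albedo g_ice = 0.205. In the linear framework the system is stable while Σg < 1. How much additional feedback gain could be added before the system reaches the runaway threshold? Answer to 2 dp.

Current total gain = 0.275 − 0.023 + 0.205 = 0.457.
Margin to runaway = 1 − 0.457 = 0.54.

0.54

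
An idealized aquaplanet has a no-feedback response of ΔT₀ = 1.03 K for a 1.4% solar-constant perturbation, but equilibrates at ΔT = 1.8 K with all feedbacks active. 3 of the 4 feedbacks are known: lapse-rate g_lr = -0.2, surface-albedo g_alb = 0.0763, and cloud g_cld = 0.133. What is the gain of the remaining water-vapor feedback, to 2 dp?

0.42

Amplification A = ΔT/ΔT₀ = 1.8/1.03 = 1.748.
Total gain g = 1 − 1/A = 1 − 1/1.748 = 0.4279.
Known gains sum to -0.2 + 0.0763 + 0.133 = 0.0093.
g_wv = 0.4279 − 0.0093 = 0.42.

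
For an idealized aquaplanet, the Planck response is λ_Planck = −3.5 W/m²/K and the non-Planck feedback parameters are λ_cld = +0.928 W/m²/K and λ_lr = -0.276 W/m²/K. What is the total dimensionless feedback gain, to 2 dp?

0.19

Convert to gains: g_cld = 0.928/3.5 = 0.2651; g_lr = -0.276/3.5 = -0.07886.
Total gain g = 0.18624.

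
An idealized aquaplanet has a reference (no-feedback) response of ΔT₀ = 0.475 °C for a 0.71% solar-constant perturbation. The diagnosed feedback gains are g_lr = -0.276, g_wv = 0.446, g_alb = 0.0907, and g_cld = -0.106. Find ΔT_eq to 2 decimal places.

Total gain g = -0.276 + 0.446 + 0.0907 − 0.106 = 0.1547.
Amplification A = 1/(1 − 0.1547) = 1.183.
ΔT = 0.475 × 1.183 = 0.56 °C.

0.56 °C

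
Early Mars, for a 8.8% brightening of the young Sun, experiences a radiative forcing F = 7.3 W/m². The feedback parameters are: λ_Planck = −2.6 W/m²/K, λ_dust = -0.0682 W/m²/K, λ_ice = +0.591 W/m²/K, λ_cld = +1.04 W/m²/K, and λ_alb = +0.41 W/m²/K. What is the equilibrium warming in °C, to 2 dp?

Net feedback parameter λ = (−2.6) + (-0.0682) + (+0.591) + (+1.04) + (+0.41) = -0.6272 W/m²/K.
ΔT = −F/λ = −7.3/(-0.6272) = 11.64 °C.

11.64 °C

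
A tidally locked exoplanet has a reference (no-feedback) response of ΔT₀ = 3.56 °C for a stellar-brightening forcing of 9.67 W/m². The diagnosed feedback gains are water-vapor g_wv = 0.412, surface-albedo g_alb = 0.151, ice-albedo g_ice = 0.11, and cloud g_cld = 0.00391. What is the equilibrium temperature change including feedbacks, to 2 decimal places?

Total gain g = 0.412 + 0.151 + 0.11 + 0.00391 = 0.67691.
Amplification A = 1/(1 − 0.67691) = 3.095.
ΔT = 3.56 × 3.095 = 11.02 °C.

11.02 °C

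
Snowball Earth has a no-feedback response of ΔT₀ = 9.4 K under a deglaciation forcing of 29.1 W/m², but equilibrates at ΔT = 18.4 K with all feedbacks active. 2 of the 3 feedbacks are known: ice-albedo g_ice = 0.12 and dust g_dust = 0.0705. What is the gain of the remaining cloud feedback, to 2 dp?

Amplification A = ΔT/ΔT₀ = 18.4/9.4 = 1.957.
Total gain g = 1 − 1/A = 1 − 1/1.957 = 0.489.
Known gains sum to 0.12 + 0.0705 = 0.1905.
g_cld = 0.489 − 0.1905 = 0.30.

0.30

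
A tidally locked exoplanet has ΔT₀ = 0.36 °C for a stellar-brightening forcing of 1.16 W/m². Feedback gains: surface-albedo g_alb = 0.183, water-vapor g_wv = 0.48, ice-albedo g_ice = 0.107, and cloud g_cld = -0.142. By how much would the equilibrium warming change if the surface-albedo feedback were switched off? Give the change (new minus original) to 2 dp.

Original: g = 0.628, ΔT = 0.36/(1−0.628) = 0.9677 °C.
Without surface-albedo: g' = 0.445, ΔT' = 0.36/(1−0.445) = 0.6486 °C.
Change = 0.6486 − 0.9677 = -0.32 °C.

-0.32 °C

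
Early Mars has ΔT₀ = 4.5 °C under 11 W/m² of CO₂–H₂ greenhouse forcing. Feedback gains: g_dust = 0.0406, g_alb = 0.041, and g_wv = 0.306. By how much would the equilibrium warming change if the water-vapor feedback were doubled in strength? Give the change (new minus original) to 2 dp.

Original: g = 0.3876, ΔT = 4.5/(1−0.3876) = 7.3481 °C.
With doubled water-vapor: g' = 0.6936, ΔT' = 4.5/(1−0.6936) = 14.6867 °C.
Change = 14.6867 − 7.3481 = 7.34 °C.

7.34 °C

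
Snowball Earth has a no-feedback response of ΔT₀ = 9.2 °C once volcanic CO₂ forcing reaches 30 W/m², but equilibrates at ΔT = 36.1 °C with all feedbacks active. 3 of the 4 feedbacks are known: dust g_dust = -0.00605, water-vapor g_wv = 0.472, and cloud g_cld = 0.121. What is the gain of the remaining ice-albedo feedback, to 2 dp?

0.16

Amplification A = ΔT/ΔT₀ = 36.1/9.2 = 3.924.
Total gain g = 1 − 1/A = 1 − 1/3.924 = 0.7452.
Known gains sum to -0.00605 + 0.472 + 0.121 = 0.58695.
g_ice = 0.7452 − 0.58695 = 0.16.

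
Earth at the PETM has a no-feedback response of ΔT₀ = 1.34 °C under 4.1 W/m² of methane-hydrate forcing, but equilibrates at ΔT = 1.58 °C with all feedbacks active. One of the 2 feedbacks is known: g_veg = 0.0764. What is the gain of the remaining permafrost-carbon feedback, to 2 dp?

Amplification A = ΔT/ΔT₀ = 1.58/1.34 = 1.179.
Total gain g = 1 − 1/A = 1 − 1/1.179 = 0.1518.
The known gain is 0.0764.
g_pf = 0.1518 − 0.0764 = 0.08.

0.08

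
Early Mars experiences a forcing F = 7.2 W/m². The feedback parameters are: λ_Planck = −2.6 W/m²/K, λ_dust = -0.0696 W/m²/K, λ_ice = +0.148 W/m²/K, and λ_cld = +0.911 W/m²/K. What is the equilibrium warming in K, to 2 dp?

Net feedback parameter λ = (−2.6) + (-0.0696) + (+0.148) + (+0.911) = -1.6106 W/m²/K.
ΔT = −F/λ = −7.2/(-1.6106) = 4.47 K.

4.47 K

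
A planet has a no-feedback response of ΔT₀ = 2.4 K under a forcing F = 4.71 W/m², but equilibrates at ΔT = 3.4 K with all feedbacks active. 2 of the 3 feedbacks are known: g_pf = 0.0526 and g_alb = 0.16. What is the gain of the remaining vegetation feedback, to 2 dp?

Amplification A = ΔT/ΔT₀ = 3.4/2.4 = 1.417.
Total gain g = 1 − 1/A = 1 − 1/1.417 = 0.2943.
Known gains sum to 0.0526 + 0.16 = 0.2126.
g_veg = 0.2943 − 0.2126 = 0.08.

0.08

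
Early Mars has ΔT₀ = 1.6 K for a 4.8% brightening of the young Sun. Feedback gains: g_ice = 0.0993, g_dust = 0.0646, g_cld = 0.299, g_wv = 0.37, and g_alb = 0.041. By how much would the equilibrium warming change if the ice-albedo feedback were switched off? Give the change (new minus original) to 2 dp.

Original: g = 0.8739, ΔT = 1.6/(1−0.8739) = 12.6883 K.
Without ice-albedo: g' = 0.7746, ΔT' = 1.6/(1−0.7746) = 7.0985 K.
Change = 7.0985 − 12.6883 = -5.59 K.

-5.59 K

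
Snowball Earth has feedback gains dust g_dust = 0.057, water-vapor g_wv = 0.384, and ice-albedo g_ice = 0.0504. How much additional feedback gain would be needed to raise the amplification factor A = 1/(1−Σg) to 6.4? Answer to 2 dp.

Current total gain = 0.4914.
Target gain for A = 6.4: g* = 1 − 1/6.4 = 0.8438.
Additional gain needed = 0.8438 − 0.4914 = 0.35.

0.35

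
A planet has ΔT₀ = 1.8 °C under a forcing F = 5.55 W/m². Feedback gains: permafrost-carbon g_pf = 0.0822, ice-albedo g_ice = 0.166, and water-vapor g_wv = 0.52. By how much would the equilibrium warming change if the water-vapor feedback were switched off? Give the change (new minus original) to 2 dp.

-5.37 °C

Original: g = 0.7682, ΔT = 1.8/(1−0.7682) = 7.7653 °C.
Without water-vapor: g' = 0.2482, ΔT' = 1.8/(1−0.2482) = 2.3943 °C.
Change = 2.3943 − 7.7653 = -5.37 °C.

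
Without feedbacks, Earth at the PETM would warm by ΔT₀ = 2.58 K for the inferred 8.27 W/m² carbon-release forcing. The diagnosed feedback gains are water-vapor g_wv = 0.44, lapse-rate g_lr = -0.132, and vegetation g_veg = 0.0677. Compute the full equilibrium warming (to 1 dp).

Total gain g = 0.44 − 0.132 + 0.0677 = 0.3757.
Amplification A = 1/(1 − 0.3757) = 1.602.
ΔT = 2.58 × 1.602 = 4.1 K.

4.1 K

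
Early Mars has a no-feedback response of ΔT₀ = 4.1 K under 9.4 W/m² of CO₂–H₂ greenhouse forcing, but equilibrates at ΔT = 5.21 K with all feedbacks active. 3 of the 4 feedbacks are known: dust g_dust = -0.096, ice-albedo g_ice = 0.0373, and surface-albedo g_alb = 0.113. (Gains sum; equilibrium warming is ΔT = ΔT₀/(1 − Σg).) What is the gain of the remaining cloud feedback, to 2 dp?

0.16

Amplification A = ΔT/ΔT₀ = 5.21/4.1 = 1.271.
Total gain g = 1 − 1/A = 1 − 1/1.271 = 0.2132.
Known gains sum to -0.096 + 0.0373 + 0.113 = 0.0543.
g_cld = 0.2132 − 0.0543 = 0.16.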